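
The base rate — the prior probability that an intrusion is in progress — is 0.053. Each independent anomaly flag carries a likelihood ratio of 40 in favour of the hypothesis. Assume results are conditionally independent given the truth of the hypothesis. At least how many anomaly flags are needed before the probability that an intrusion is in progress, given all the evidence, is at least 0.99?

Prior odds: 0.053 ÷ 0.947 = 53/947.
Likelihood ratio per anomaly flag = 40.
Target odds: 0.99 ÷ 0.01 = 99.
Need (53/947) × 40ⁿ ≥ 99, i.e. 40ⁿ ≥ 93753/53.
40² = 1600 falls short of 93753/53 but 40³ = 64000 reaches it, so n = 3.

3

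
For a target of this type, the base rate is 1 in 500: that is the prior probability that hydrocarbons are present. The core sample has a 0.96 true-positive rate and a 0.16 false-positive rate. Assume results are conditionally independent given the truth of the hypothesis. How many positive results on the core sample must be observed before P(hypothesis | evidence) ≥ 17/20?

5

Prior odds: 0.002 ÷ 0.998 = 1/499.
Likelihood ratio of a positive result = 0.96/0.16 = 6.
Target odds: 0.85 ÷ 0.15 = 17/3.
Require 6ⁿ ≥ 17/3 ÷ (1/499) = 8483/3.
6⁴ = 1296 falls short of 8483/3 but 6⁵ = 7776 reaches it, so n = 5.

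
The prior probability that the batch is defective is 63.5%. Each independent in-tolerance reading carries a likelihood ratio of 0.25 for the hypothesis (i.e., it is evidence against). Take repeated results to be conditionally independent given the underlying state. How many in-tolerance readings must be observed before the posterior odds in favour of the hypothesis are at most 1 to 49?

4

Prior odds = 0.635/0.365 = 127/73.
Likelihood ratio per in-tolerance reading = 0.25.
Target odds = 1/49.
Need (127/73) × 0.25ⁿ ≤ 1/49, i.e. 0.25ⁿ ≤ 73/6223.
0.25³ = 0.015625 is still above 73/6223 but 0.25⁴ = 0.00390625 is at or below it, so n = 4.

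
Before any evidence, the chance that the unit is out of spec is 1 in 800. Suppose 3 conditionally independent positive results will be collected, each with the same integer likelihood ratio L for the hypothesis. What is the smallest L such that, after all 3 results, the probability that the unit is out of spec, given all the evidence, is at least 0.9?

Prior odds = 0.00125/0.99875 = 1/799.
Target odds = 0.9/0.1 = 9.
Need L³ ≥ 9 ÷ (1/799) = 7191.
19³ = 6859 < 7191 ≤ 8000 = 20³, so L = 20.

20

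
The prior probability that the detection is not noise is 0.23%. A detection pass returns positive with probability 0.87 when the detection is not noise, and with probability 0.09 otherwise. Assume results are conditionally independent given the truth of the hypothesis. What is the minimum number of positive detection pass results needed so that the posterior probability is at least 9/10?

Prior odds: 0.0023 ÷ 0.9977 = 23/9977.
Likelihood ratio of a positive result = 0.87/0.09 = 29/3.
Target posterior odds = 0.9/0.1 = 9.
Need (23/9977) × (29/3)ⁿ ≥ 9, i.e. (29/3)ⁿ ≥ 89793/23.
(29/3)³ = 24389/27 falls short of 89793/23 but (29/3)⁴ = 707281/81 reaches it, so n = 4.

4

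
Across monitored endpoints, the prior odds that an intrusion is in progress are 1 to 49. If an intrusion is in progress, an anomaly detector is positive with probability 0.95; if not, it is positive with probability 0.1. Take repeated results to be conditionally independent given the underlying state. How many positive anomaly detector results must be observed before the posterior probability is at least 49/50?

4

Prior odds = 1/49.
Likelihood ratio of a positive = 0.95/0.1 = 9.5.
Target posterior odds = 0.98/0.02 = 49.
Need (1/49) × 9.5ⁿ ≥ 49, i.e. 9.5ⁿ ≥ 2401.
9.5³ = 857.375 falls short of 2401 but 9.5⁴ = 8145.0625 reaches it, so n = 4.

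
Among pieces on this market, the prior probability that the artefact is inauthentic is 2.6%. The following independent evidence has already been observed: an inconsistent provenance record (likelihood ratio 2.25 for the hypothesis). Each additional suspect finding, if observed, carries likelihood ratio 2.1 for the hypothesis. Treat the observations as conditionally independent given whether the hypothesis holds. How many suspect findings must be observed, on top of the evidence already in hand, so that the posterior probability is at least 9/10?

7

Prior odds = 0.026/0.974 = 13/487.
Bayes factor of the evidence already in hand = 2.25.
Odds after that evidence = (13/487) × 2.25 = 117/1948.
Target odds = 0.9/0.1 = 9.
Need 2.1ⁿ ≥ 9 ÷ (117/1948) = 1948/13.
2.1⁶ = 85766121/1000000 falls short of 1948/13 but 2.1⁷ ≈180.109 reaches it, so n = 7.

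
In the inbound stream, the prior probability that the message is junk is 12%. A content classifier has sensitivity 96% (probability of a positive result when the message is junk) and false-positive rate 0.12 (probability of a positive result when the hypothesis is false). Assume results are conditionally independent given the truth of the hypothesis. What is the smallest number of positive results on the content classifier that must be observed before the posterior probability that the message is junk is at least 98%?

3

Prior odds = 0.12/0.88 = 3/22.
Likelihood ratio of a positive result = 0.96/0.12 = 8.
Target posterior odds = 0.98/0.02 = 49.
Need (3/22) × 8ⁿ ≥ 49, i.e. 8ⁿ ≥ 1078/3.
8² = 64 falls short of 1078/3 but 8³ = 512 reaches it, so n = 3.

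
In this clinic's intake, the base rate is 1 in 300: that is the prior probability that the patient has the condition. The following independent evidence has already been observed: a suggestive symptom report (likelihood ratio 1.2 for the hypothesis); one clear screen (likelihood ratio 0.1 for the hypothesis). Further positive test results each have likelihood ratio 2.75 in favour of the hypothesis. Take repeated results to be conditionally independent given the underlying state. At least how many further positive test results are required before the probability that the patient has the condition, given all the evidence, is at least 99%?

Prior odds = (1/300)/(299/300) = 1/299.
Combined Bayes factor of the evidence already in hand = 1.2 × 0.1 = 0.12.
Odds after that evidence = (1/299) × 0.12 = 3/7475.
Target odds = 0.99/0.01 = 99.
Need 2.75ⁿ ≥ 99 ÷ (3/7475) = 246675.
2.75¹² ≈187065 falls short of 246675 but 2.75¹³ ≈514428 reaches it, so n = 13.

13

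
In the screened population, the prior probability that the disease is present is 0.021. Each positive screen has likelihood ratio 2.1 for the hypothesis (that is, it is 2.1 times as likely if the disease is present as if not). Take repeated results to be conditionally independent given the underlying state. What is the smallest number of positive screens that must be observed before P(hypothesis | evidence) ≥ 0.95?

10

Prior odds: 0.021 ÷ 0.979 = 21/979.
Likelihood ratio per positive screen = 2.1.
Target posterior odds = 0.95/0.05 = 19.
Require 2.1ⁿ ≥ 19 ÷ (21/979) = 18601/21.
2.1⁹ ≈794.28 falls short of 18601/21 but 2.1¹⁰ ≈1667.99 reaches it, so n = 10.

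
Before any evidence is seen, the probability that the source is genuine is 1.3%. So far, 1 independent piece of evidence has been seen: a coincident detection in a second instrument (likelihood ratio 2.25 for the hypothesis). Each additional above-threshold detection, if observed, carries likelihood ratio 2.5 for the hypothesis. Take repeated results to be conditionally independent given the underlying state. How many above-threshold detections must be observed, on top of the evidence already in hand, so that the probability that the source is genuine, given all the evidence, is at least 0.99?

9

Prior odds = 0.013/0.987 = 13/987.
Bayes factor of the evidence already in hand = 2.25.
Odds after that evidence = (13/987) × 2.25 = 39/1316.
Target odds = 0.99/0.01 = 99.
Need 2.5ⁿ ≥ 99 ÷ (39/1316) = 43428/13.
2.5⁸ = 390625/256 falls short of 43428/13 but 2.5⁹ = 1953125/512 reaches it, so n = 9.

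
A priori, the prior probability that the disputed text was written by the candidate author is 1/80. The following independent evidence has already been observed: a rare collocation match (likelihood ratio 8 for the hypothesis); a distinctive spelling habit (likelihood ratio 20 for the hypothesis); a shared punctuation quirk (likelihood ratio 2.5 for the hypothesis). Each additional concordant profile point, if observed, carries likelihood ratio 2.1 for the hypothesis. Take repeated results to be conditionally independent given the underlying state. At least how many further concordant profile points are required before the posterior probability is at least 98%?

4

Prior odds = 0.0125/0.9875 = 1/79.
Combined Bayes factor of the evidence already in hand = 8 × 20 × 2.5 = 400.
Odds after that evidence = (1/79) × 400 = 400/79.
Target odds = 0.98/0.02 = 49.
Need 2.1ⁿ ≥ 49 ÷ (400/79) = 9.6775.
2.1³ = 9.261 falls short of 9.6775 but 2.1⁴ = 19.4481 reaches it, so n = 4.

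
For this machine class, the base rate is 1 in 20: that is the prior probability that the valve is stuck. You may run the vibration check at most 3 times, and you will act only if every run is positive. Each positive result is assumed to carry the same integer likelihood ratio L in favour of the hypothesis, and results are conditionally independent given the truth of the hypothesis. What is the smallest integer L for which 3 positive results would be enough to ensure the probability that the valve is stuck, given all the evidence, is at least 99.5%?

Prior odds = 0.05/0.95 = 1/19.
Target odds = 0.995/0.005 = 199.
Need L³ ≥ 199 ÷ (1/19) = 3781.
15³ = 3375 < 3781 ≤ 4096 = 16³, so L = 16.

16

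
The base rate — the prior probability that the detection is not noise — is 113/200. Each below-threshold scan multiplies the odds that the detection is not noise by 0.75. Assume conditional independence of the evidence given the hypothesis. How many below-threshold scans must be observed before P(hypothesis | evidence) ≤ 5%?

12

Prior odds = 0.565/0.435 = 113/87.
Likelihood ratio per below-threshold scan = 0.75.
Target posterior odds = 0.05/0.95 = 1/19.
Require 0.75ⁿ ≤ 1/19 ÷ (113/87) = 87/2147.
0.75¹¹ = 177147/4194304 is still above 87/2147 but 0.75¹² = 531441/16777216 is at or below it, so n = 12.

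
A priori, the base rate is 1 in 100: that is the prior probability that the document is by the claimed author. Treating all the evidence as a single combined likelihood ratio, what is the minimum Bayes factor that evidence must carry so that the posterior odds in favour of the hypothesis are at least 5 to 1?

495

Prior odds = 0.01/0.99 = 1/99.
Target odds = 5.
Required Bayes factor = 5 ÷ (1/99) = 495.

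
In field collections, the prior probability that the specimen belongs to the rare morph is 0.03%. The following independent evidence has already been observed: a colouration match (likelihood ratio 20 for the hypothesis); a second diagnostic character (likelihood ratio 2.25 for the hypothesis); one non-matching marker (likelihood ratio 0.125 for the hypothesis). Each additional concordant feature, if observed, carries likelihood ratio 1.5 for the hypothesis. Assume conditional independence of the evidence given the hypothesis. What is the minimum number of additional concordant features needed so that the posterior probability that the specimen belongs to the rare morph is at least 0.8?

20

Prior odds = 0.0003/0.9997 = 3/9997.
Combined Bayes factor of the evidence already in hand = 20 × 2.25 × 0.125 = 5.625.
Odds after that evidence = (3/9997) × 5.625 = 135/79976.
Target odds = 0.8/0.2 = 4.
Need 1.5ⁿ ≥ 4 ÷ (135/79976) = 319904/135.
1.5¹⁹ ≈2216.84 falls short of 319904/135 but 1.5²⁰ ≈3325.26 reaches it, so n = 20.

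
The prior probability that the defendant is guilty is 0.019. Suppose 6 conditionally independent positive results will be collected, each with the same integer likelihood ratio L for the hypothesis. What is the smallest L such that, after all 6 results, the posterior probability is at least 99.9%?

7

Prior odds = 0.019/0.981 = 19/981.
Target odds = 0.999/0.001 = 999.
Need L⁶ ≥ 999 ÷ (19/981) = 980019/19.
6⁶ = 46656 < 980019/19 ≤ 117649 = 7⁶, so L = 7.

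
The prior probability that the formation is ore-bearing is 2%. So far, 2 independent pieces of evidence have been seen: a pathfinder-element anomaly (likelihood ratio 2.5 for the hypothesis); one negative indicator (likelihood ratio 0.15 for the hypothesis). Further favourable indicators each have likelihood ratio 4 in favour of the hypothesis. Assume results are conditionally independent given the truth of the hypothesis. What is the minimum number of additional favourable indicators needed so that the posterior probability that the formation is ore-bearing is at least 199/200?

Prior odds = 0.02/0.98 = 1/49.
Combined Bayes factor of the evidence already in hand = 2.5 × 0.15 = 0.375.
Odds after that evidence = (1/49) × 0.375 = 3/392.
Target odds = 0.995/0.005 = 199.
Need 4ⁿ ≥ 199 ÷ (3/392) = 78008/3.
4⁷ = 16384 falls short of 78008/3 but 4⁸ = 65536 reaches it, so n = 8.

8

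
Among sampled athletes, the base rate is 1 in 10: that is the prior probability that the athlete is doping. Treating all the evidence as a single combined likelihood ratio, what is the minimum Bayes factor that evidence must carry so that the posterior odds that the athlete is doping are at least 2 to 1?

Prior odds = 0.1/0.9 = 1/9.
Target odds = 2.
Required Bayes factor = 2 ÷ (1/9) = 18.

18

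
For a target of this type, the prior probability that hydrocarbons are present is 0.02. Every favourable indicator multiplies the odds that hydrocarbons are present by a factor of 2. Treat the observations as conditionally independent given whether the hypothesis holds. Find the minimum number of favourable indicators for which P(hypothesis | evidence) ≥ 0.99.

Prior odds: 0.02 ÷ 0.98 = 1/49.
Likelihood ratio per favourable indicator = 2.
Target posterior odds = 0.99/0.01 = 99.
Need (1/49) × 2ⁿ ≥ 99, i.e. 2ⁿ ≥ 4851.
2¹² = 4096 falls short of 4851 but 2¹³ = 8192 reaches it, so n = 13.

13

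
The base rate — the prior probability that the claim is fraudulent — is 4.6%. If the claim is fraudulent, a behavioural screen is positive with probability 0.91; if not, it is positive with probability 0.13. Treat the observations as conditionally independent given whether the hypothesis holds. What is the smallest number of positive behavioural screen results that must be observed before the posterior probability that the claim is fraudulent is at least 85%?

3

Prior odds: 0.046 ÷ 0.954 = 23/477.
Likelihood ratio of a positive = 0.91/0.13 = 7.
Target odds: 0.85 ÷ 0.15 = 17/3.
Need (23/477) × 7ⁿ ≥ 17/3, i.e. 7ⁿ ≥ 2703/23.
7² = 49 falls short of 2703/23 but 7³ = 343 reaches it, so n = 3.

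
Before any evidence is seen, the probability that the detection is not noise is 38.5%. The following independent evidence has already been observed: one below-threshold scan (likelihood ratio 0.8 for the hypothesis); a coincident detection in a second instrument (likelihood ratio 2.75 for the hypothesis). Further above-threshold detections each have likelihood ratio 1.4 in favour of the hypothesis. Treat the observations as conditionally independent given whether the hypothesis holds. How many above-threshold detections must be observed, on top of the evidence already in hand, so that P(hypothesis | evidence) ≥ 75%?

Prior odds = 0.385/0.615 = 77/123.
Combined Bayes factor of the evidence already in hand = 0.8 × 2.75 = 2.2.
Odds after that evidence = (77/123) × 2.2 = 847/615.
Target odds = 0.75/0.25 = 3.
Need 1.4ⁿ ≥ 3 ÷ (847/615) = 1845/847.
1.4² = 1.96 falls short of 1845/847 but 1.4³ = 2.744 reaches it, so n = 3.

3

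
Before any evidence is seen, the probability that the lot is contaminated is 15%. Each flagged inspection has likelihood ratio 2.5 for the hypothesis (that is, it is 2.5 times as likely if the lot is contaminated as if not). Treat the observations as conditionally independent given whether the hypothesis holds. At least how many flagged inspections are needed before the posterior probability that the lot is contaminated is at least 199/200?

8

Prior odds = 0.15/0.85 = 3/17.
Likelihood ratio per flagged inspection = 2.5.
Target odds: 0.995 ÷ 0.005 = 199.
Need (3/17) × 2.5ⁿ ≥ 199, i.e. 2.5ⁿ ≥ 3383/3.
2.5⁷ = 610.3515625 falls short of 3383/3 but 2.5⁸ = 390625/256 reaches it, so n = 8.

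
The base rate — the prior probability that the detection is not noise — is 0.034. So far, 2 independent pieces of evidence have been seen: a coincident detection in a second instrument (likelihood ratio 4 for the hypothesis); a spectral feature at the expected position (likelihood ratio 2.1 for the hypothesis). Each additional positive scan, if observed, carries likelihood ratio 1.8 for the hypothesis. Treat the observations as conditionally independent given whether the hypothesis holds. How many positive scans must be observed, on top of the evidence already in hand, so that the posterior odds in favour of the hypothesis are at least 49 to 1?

9

Prior odds = 0.034/0.966 = 17/483.
Combined Bayes factor of the evidence already in hand = 4 × 2.1 = 8.4.
Odds after that evidence = (17/483) × 8.4 = 34/115.
Target odds = 49.
Need 1.8ⁿ ≥ 49 ÷ (34/115) = 5635/34.
1.8⁸ = 43046721/390625 falls short of 5635/34 but 1.8⁹ = 387420489/1953125 reaches it, so n = 9.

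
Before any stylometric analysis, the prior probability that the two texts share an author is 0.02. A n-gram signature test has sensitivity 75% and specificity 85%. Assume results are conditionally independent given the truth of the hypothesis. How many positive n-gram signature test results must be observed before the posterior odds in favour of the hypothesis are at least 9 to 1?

4

Prior odds = 0.02/0.98 = 1/49.
False-positive rate = 1 − 0.85 = 0.15; likelihood ratio of a positive = 0.75/0.15 = 5.
Target odds = 9.
Need (1/49) × 5ⁿ ≥ 9, i.e. 5ⁿ ≥ 441.
5³ = 125 falls short of 441 but 5⁴ = 625 reaches it, so n = 4.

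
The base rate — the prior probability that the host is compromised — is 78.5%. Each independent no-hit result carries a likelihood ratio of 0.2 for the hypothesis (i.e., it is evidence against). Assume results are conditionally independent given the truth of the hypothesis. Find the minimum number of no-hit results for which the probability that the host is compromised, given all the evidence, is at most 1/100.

4

Prior odds = 0.785/0.215 = 157/43.
Likelihood ratio per no-hit result = 0.2.
Target odds: 0.01 ÷ 0.99 = 1/99.
Need (157/43) × 0.2ⁿ ≤ 1/99, i.e. 0.2ⁿ ≤ 43/15543.
0.2³ = 0.008 is still above 43/15543 but 0.2⁴ = 0.0016 is at or below it, so n = 4.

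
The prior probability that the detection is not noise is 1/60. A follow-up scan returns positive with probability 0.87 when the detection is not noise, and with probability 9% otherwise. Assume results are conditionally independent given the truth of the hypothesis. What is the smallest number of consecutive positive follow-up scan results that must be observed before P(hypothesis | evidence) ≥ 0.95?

4

Prior odds = (1/60)/(59/60) = 1/59.
Likelihood ratio of a positive result = 0.87/0.09 = 29/3.
Target posterior odds = 0.95/0.05 = 19.
Need (1/59) × (29/3)ⁿ ≥ 19, i.e. (29/3)ⁿ ≥ 1121.
(29/3)³ = 24389/27 falls short of 1121 but (29/3)⁴ = 707281/81 reaches it, so n = 4.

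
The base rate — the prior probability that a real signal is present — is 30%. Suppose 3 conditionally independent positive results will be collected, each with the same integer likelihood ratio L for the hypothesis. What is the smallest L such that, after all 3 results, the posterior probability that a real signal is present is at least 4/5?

Prior odds = 0.3/0.7 = 3/7.
Target odds = 0.8/0.2 = 4.
Need L³ ≥ 4 ÷ (3/7) = 28/3.
2³ = 8 < 28/3 ≤ 27 = 3³, so L = 3.

3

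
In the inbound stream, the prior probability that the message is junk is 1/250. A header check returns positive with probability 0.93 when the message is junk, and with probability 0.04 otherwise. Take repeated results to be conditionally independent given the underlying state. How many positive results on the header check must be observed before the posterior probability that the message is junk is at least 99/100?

Prior odds: 0.004 ÷ 0.996 = 1/249.
Likelihood ratio of a positive result = 0.93/0.04 = 23.25.
Target posterior odds = 0.99/0.01 = 99.
Need (1/249) × 23.25ⁿ ≥ 99, i.e. 23.25ⁿ ≥ 24651.
23.25³ = 804357/64 falls short of 24651 but 23.25⁴ = 74805201/256 reaches it, so n = 4.

4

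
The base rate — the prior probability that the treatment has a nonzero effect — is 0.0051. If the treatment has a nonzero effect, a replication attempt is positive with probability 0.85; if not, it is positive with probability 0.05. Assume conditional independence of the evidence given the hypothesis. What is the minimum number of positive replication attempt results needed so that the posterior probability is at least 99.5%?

4

Prior odds: 0.0051 ÷ 0.9949 = 51/9949.
Likelihood ratio of a positive = 0.85/0.05 = 17.
Target odds: 0.995 ÷ 0.005 = 199.
Need (51/9949) × 17ⁿ ≥ 199, i.e. 17ⁿ ≥ 1979851/51.
17³ = 4913 falls short of 1979851/51 but 17⁴ = 83521 reaches it, so n = 4.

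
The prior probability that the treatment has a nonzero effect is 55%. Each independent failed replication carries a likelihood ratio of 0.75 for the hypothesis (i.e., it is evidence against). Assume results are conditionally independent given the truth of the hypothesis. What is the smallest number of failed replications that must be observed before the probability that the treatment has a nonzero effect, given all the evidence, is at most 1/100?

Prior odds = 0.55/0.45 = 11/9.
Likelihood ratio per failed replication = 0.75.
Target odds: 0.01 ÷ 0.99 = 1/99.
Need (11/9) × 0.75ⁿ ≤ 1/99, i.e. 0.75ⁿ ≤ 1/121.
0.75¹⁶ ≈0.0100226 is still above 1/121 but 0.75¹⁷ ≈0.00751695 is at or below it, so n = 17.

17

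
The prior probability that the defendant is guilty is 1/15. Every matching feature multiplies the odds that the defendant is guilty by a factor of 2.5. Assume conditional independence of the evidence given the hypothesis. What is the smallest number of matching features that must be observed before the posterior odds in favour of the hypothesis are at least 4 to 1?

Prior odds = (1/15)/(14/15) = 1/14.
Likelihood ratio per matching feature = 2.5.
Target odds = 4.
Require 2.5ⁿ ≥ 4 ÷ (1/14) = 56.
2.5⁴ = 39.0625 falls short of 56 but 2.5⁵ = 97.65625 reaches it, so n = 5.

5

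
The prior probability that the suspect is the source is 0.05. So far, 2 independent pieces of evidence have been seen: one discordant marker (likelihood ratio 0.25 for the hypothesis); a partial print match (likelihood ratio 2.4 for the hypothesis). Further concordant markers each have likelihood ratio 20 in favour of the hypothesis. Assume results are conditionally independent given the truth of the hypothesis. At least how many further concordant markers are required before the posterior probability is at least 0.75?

2

Prior odds = 0.05/0.95 = 1/19.
Combined Bayes factor of the evidence already in hand = 0.25 × 2.4 = 0.6.
Odds after that evidence = (1/19) × 0.6 = 3/95.
Target odds = 0.75/0.25 = 3.
Need 20ⁿ ≥ 3 ÷ (3/95) = 95.
20¹ = 20 falls short of 95 but 20² = 400 reaches it, so n = 2.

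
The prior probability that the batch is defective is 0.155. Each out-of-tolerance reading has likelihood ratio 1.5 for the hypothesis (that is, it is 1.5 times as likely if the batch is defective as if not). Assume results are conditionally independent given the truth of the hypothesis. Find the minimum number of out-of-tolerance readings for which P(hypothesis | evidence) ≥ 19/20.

12

Prior odds = 0.155/0.845 = 31/169.
Likelihood ratio per out-of-tolerance reading = 1.5.
Target posterior odds = 0.95/0.05 = 19.
Require 1.5ⁿ ≥ 19 ÷ (31/169) = 3211/31.
1.5¹¹ = 177147/2048 falls short of 3211/31 but 1.5¹² = 531441/4096 reaches it, so n = 12.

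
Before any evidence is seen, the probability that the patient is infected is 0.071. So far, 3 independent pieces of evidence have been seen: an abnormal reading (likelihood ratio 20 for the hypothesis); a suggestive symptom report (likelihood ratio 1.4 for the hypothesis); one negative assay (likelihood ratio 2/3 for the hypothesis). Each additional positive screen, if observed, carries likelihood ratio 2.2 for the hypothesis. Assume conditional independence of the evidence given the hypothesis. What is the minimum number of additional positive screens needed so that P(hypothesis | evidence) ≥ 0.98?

Prior odds = 0.071/0.929 = 71/929.
Combined Bayes factor of the evidence already in hand = 20 × 1.4 × (2/3) = 56/3.
Odds after that evidence = (71/929) × 56/3 = 3976/2787.
Target odds = 0.98/0.02 = 49.
Need 2.2ⁿ ≥ 49 ÷ (3976/2787) = 19509/568.
2.2⁴ = 23.4256 falls short of 19509/568 but 2.2⁵ = 51.53632 reaches it, so n = 5.

5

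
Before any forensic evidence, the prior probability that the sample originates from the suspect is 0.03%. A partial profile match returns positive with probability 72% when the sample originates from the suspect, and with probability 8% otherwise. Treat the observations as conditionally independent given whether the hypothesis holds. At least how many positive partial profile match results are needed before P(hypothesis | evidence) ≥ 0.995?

Prior odds: 0.0003 ÷ 0.9997 = 3/9997.
Likelihood ratio of a positive result = 0.72/0.08 = 9.
Target odds: 0.995 ÷ 0.005 = 199.
Need (3/9997) × 9ⁿ ≥ 199, i.e. 9ⁿ ≥ 1989403/3.
9⁶ = 531441 falls short of 1989403/3 but 9⁷ = 4782969 reaches it, so n = 7.

7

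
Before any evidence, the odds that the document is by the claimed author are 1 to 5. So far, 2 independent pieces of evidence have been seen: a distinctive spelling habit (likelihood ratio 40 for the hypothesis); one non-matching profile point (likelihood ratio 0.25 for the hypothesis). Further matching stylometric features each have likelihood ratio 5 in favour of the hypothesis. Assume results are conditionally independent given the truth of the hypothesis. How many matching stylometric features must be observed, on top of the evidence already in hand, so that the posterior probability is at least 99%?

Prior odds = 0.2.
Combined Bayes factor of the evidence already in hand = 40 × 0.25 = 10.
Odds after that evidence = 0.2 × 10 = 2.
Target odds = 0.99/0.01 = 99.
Need 5ⁿ ≥ 99 ÷ 2 = 49.5.
5² = 25 falls short of 49.5 but 5³ = 125 reaches it, so n = 3.

3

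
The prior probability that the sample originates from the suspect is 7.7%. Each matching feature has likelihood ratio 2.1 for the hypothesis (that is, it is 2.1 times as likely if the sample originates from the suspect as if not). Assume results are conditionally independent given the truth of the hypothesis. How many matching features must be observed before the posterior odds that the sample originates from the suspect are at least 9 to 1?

7

Prior odds: 0.077 ÷ 0.923 = 77/923.
Likelihood ratio per matching feature = 2.1.
Target odds = 9.
Require 2.1ⁿ ≥ 9 ÷ (77/923) = 8307/77.
2.1⁶ = 85766121/1000000 falls short of 8307/77 but 2.1⁷ ≈180.109 reaches it, so n = 7.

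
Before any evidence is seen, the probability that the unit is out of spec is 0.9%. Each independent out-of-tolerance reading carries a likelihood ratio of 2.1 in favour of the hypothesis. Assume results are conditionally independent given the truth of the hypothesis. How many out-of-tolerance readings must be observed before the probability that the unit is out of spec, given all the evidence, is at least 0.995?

Prior odds = 0.009/0.991 = 9/991.
Likelihood ratio per out-of-tolerance reading = 2.1.
Target odds: 0.995 ÷ 0.005 = 199.
Need (9/991) × 2.1ⁿ ≥ 199, i.e. 2.1ⁿ ≥ 197209/9.
2.1¹³ ≈15447.2 falls short of 197209/9 but 2.1¹⁴ ≈32439.2 reaches it, so n = 14.

14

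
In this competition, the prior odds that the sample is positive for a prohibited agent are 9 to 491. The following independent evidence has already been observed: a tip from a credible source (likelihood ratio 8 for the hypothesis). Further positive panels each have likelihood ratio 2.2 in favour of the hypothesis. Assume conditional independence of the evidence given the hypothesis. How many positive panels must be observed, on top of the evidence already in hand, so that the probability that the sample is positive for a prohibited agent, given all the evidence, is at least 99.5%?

Prior odds = 9/491.
Bayes factor of the evidence already in hand = 8.
Odds after that evidence = (9/491) × 8 = 72/491.
Target odds = 0.995/0.005 = 199.
Need 2.2ⁿ ≥ 199 ÷ (72/491) = 97709/72.
2.2⁹ ≈1207.27 falls short of 97709/72 but 2.2¹⁰ ≈2655.99 reaches it, so n = 10.

10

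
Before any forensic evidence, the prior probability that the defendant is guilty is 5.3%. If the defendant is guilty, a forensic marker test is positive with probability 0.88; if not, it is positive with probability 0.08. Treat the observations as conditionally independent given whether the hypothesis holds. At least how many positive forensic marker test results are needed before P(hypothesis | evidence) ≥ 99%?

4

Prior odds = 0.053/0.947 = 53/947.
Likelihood ratio of a positive = 0.88/0.08 = 11.
Target posterior odds = 0.99/0.01 = 99.
Require 11ⁿ ≥ 99 ÷ (53/947) = 93753/53.
11³ = 1331 falls short of 93753/53 but 11⁴ = 14641 reaches it, so n = 4.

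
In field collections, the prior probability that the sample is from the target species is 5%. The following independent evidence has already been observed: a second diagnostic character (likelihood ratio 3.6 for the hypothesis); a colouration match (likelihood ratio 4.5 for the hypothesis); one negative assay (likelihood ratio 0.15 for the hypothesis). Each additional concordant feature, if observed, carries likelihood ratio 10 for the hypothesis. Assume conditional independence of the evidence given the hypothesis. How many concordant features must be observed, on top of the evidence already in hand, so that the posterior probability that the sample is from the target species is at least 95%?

Prior odds = 0.05/0.95 = 1/19.
Combined Bayes factor of the evidence already in hand = 3.6 × 4.5 × 0.15 = 2.43.
Odds after that evidence = (1/19) × 2.43 = 243/1900.
Target odds = 0.95/0.05 = 19.
Need 10ⁿ ≥ 19 ÷ (243/1900) = 36100/243.
10² = 100 falls short of 36100/243 but 10³ = 1000 reaches it, so n = 3.

3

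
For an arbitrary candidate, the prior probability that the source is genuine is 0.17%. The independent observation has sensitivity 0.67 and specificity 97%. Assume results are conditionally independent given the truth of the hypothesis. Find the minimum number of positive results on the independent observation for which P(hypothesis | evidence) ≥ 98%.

4

Prior odds = 0.0017/0.9983 = 17/9983.
False-positive rate = 1 − 0.97 = 0.03; likelihood ratio of a positive = 0.67/0.03 = 67/3.
Target odds: 0.98 ÷ 0.02 = 49.
Need (17/9983) × (67/3)ⁿ ≥ 49, i.e. (67/3)ⁿ ≥ 489167/17.
(67/3)³ = 300763/27 falls short of 489167/17 but (67/3)⁴ = 20151121/81 reaches it, so n = 4.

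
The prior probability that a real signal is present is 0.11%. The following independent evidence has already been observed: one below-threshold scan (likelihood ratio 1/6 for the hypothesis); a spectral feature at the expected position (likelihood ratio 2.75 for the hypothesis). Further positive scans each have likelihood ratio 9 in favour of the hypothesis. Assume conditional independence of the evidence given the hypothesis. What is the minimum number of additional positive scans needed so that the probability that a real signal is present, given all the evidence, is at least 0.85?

Prior odds = 0.0011/0.9989 = 11/9989.
Combined Bayes factor of the evidence already in hand = (1/6) × 2.75 = 11/24.
Odds after that evidence = (11/9989) × 11/24 = 121/239736.
Target odds = 0.85/0.15 = 17/3.
Need 9ⁿ ≥ 17/3 ÷ (121/239736) = 1358504/121.
9⁴ = 6561 falls short of 1358504/121 but 9⁵ = 59049 reaches it, so n = 5.

5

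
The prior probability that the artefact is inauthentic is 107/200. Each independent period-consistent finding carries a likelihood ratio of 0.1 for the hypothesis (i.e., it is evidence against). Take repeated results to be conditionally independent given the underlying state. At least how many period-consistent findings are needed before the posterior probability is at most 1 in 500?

3

Prior odds = 0.535/0.465 = 107/93.
Likelihood ratio per period-consistent finding = 0.1.
Target posterior odds = 0.002/0.998 = 1/499.
Need (107/93) × 0.1ⁿ ≤ 1/499, i.e. 0.1ⁿ ≤ 93/53393.
0.1² = 0.01 is still above 93/53393 but 0.1³ = 0.001 is at or below it, so n = 3.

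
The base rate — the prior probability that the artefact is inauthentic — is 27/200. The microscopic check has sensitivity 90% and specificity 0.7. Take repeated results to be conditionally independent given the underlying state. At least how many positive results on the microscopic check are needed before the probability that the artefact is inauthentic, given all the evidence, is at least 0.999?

Prior odds: 0.135 ÷ 0.865 = 27/173.
False-positive rate = 1 − 0.7 = 0.3; likelihood ratio of a positive = 0.9/0.3 = 3.
Target odds: 0.999 ÷ 0.001 = 999.
Need (27/173) × 3ⁿ ≥ 999, i.e. 3ⁿ ≥ 6401.
3⁷ = 2187 falls short of 6401 but 3⁸ = 6561 reaches it, so n = 8.

8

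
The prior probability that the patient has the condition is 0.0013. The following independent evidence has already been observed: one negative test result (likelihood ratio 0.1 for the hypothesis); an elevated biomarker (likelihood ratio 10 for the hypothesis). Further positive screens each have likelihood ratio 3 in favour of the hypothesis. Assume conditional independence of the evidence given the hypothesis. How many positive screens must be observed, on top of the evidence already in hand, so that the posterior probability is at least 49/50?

10

Prior odds = 0.0013/0.9987 = 13/9987.
Combined Bayes factor of the evidence already in hand = 0.1 × 10 = 1.
Odds after that evidence = (13/9987) × 1 = 13/9987.
Target odds = 0.98/0.02 = 49.
Need 3ⁿ ≥ 49 ÷ (13/9987) = 489363/13.
3⁹ = 19683 falls short of 489363/13 but 3¹⁰ = 59049 reaches it, so n = 10.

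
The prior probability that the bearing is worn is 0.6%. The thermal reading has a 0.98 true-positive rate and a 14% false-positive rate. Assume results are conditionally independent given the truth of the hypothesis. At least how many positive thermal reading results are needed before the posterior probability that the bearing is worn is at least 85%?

4

Prior odds: 0.006 ÷ 0.994 = 3/497.
Likelihood ratio of a positive result = 0.98/0.14 = 7.
Target odds: 0.85 ÷ 0.15 = 17/3.
Need (3/497) × 7ⁿ ≥ 17/3, i.e. 7ⁿ ≥ 8449/9.
7³ = 343 falls short of 8449/9 but 7⁴ = 2401 reaches it, so n = 4.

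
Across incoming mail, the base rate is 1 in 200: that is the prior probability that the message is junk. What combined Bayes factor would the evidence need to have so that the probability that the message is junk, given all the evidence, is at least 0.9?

1791

Prior odds = 0.005/0.995 = 1/199.
Target odds = 0.9/0.1 = 9.
Required Bayes factor = 9 ÷ (1/199) = 1791.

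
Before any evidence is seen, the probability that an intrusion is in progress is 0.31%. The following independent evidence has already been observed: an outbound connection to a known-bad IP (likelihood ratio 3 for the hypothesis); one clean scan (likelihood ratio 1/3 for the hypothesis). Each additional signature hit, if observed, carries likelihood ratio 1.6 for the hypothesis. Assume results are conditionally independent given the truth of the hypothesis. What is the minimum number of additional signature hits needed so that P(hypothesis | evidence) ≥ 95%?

19

Prior odds = 0.0031/0.9969 = 31/9969.
Combined Bayes factor of the evidence already in hand = 3 × (1/3) = 1.
Odds after that evidence = (31/9969) × 1 = 31/9969.
Target odds = 0.95/0.05 = 19.
Need 1.6ⁿ ≥ 19 ÷ (31/9969) = 189411/31.
1.6¹⁸ ≈4722.37 falls short of 189411/31 but 1.6¹⁹ ≈7555.79 reaches it, so n = 19.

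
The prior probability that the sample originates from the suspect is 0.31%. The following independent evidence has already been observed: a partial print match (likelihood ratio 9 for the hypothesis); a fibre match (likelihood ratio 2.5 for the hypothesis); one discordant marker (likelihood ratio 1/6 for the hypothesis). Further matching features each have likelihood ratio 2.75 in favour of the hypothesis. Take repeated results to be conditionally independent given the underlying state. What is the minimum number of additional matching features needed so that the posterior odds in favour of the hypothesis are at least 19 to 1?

Prior odds = 0.0031/0.9969 = 31/9969.
Combined Bayes factor of the evidence already in hand = 9 × 2.5 × (1/6) = 3.75.
Odds after that evidence = (31/9969) × 3.75 = 155/13292.
Target odds = 19.
Need 2.75ⁿ ≥ 19 ÷ (155/13292) = 252548/155.
2.75⁷ = 19487171/16384 falls short of 252548/155 but 2.75⁸ = 214358881/65536 reaches it, so n = 8.

8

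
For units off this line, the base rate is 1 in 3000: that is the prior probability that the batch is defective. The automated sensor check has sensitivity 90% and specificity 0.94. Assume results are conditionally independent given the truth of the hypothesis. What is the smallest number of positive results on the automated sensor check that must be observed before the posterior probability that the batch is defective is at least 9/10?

4

Prior odds = (1/3000)/(2999/3000) = 1/2999.
False-positive rate = 1 − 0.94 = 0.06; likelihood ratio of a positive = 0.9/0.06 = 15.
Target posterior odds = 0.9/0.1 = 9.
Require 15ⁿ ≥ 9 ÷ (1/2999) = 26991.
15³ = 3375 falls short of 26991 but 15⁴ = 50625 reaches it, so n = 4.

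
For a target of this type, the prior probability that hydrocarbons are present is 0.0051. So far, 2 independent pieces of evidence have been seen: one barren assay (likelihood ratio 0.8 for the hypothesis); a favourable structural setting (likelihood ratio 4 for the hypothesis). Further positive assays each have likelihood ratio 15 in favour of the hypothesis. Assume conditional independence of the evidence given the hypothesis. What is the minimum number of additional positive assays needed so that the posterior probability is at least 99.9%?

5

Prior odds = 0.0051/0.9949 = 51/9949.
Combined Bayes factor of the evidence already in hand = 0.8 × 4 = 3.2.
Odds after that evidence = (51/9949) × 3.2 = 816/49745.
Target odds = 0.999/0.001 = 999.
Need 15ⁿ ≥ 999 ÷ (816/49745) = 16565085/272.
15⁴ = 50625 falls short of 16565085/272 but 15⁵ = 759375 reaches it, so n = 5.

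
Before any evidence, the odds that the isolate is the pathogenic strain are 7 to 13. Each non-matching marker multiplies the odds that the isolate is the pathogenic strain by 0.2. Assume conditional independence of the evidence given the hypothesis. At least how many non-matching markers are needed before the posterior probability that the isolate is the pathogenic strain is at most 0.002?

4

Prior odds = 7/13.
Likelihood ratio per non-matching marker = 0.2.
Target posterior odds = 0.002/0.998 = 1/499.
Need (7/13) × 0.2ⁿ ≤ 1/499, i.e. 0.2ⁿ ≤ 13/3493.
0.2³ = 0.008 is still above 13/3493 but 0.2⁴ = 0.0016 is at or below it, so n = 4.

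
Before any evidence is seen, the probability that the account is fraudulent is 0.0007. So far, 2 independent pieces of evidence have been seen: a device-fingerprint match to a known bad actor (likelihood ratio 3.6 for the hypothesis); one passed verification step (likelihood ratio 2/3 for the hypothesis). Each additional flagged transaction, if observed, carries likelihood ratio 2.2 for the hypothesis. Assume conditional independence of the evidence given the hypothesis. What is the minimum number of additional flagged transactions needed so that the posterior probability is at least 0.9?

11

Prior odds = 0.0007/0.9993 = 7/9993.
Combined Bayes factor of the evidence already in hand = 3.6 × (2/3) = 2.4.
Odds after that evidence = (7/9993) × 2.4 = 28/16655.
Target odds = 0.9/0.1 = 9.
Need 2.2ⁿ ≥ 9 ÷ (28/16655) = 149895/28.
2.2¹⁰ ≈2655.99 falls short of 149895/28 but 2.2¹¹ ≈5843.18 reaches it, so n = 11.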